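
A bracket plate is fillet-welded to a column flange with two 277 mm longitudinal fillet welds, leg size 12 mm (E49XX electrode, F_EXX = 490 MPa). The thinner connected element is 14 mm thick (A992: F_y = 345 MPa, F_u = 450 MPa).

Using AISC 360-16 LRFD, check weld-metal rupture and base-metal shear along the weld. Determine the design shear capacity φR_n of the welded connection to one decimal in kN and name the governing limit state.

Weld metal: throat = 0.707×12 = 8.484 mm, L = 2×277 = 554 mm. φR_n = 0.75 × 0.6 × 490 × 8.484 × 554 = 1036.4 kN.
Base metal shear (14 mm plate): yield φR_n = 1.0×0.6×345×14×554 = 1605.5 kN; rupture φR_n = 0.75×0.6×450×14×554 = 1570.6 kN; take 1570.6 kN (rupture).
Governing: min(1036.4, 1570.6) = 1036.4 kN → weld metal.

1036.4 kN (weld metal governs)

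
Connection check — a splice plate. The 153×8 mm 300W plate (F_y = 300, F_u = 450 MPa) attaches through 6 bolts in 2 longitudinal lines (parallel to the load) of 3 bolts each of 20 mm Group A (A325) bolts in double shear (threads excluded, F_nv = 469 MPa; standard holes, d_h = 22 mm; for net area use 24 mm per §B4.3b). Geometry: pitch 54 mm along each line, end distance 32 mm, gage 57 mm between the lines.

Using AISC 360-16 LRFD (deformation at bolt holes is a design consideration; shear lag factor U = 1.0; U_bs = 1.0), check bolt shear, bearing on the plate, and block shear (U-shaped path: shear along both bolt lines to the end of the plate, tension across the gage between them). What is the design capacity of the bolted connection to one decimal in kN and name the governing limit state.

Bolt shear: A_b = π(20)²/4 = 314.16 mm². φR_n = 0.75 × 469 × 314.16 × 6 × 2 = 1326.1 kN.
Bearing (8 mm plate, F_u = 450 MPa): end bolts L_c = 32 − 22/2 = 21, R_n = min(1.2×21×8×450, 2.4×20×8×450) = 90.72 kN/bolt; interior L_c = 54 − 22 = 32, R_n = 138.24 kN/bolt. φR_n = 0.75 × (2×90.72 + 4×138.24) = 550.8 kN.
Block shear: shear path 2×[32+2×54] = 2×140 mm, A_gv = 2240, A_nv = 2×(140 − 2.5×24)×8 = 1280 mm²; tension across gage: (57 − 1×24)×8 = 264 mm². R_n = min(0.6×450×1280, 0.6×300×2240) + 1.0×450×264 = min(345.6, 403.2) + 118.8 = 464.4 kN. φR_n = 0.75 × 464.4 = 348.3 kN.
Governing: min(1326.1, 550.8, 348.3) = 348.3 kN → block shear.

348.3 kN (block shear governs)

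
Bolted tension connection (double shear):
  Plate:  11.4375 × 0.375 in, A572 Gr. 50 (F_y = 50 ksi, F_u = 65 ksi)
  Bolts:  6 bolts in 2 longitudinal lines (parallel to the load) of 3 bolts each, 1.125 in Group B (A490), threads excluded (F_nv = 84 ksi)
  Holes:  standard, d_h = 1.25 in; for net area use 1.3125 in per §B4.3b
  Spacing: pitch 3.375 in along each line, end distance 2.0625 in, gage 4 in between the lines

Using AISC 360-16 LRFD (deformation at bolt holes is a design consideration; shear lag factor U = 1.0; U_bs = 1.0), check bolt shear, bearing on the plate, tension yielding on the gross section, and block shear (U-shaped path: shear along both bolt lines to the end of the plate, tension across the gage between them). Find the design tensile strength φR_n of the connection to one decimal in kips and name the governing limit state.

170.5 kips (block shear governs)

Bolt shear: A_b = π(1.125)²/4 = 0.99402 in². φR_n = 0.75 × 84 × 0.99402 × 6 × 2 = 751.5 kips.
Bearing (0.375 in plate, F_u = 65 ksi): end bolts L_c = 2.0625 − 1.25/2 = 1.4375, R_n = min(1.2×1.4375×0.375×65, 2.4×1.125×0.375×65) = 42.047 kips/bolt; interior L_c = 3.375 − 1.25 = 2.125, R_n = 62.156 kips/bolt. φR_n = 0.75 × (2×42.047 + 4×62.156) = 249.5 kips.
Tension yield (gross): A_g = 11.4375×0.375 = 4.2891 in². φR_n = 0.90 × 50 × 4.2891 = 193.0 kips.
Block shear: shear path 2×[2.0625+2×3.375] = 2×8.8125 in, A_gv = 6.6094, A_nv = 2×(8.8125 − 2.5×1.3125)×0.375 = 4.1484 in²; tension across gage: (4 − 1×1.3125)×0.375 = 1.0078 in². R_n = min(0.6×65×4.1484, 0.6×50×6.6094) + 1.0×65×1.0078 = min(161.79, 198.28) + 65.507 = 227.3 kips. φR_n = 0.75 × 227.3 = 170.5 kips.
Governing: min(751.5, 249.5, 193.0, 170.5) = 170.5 kips → block shear.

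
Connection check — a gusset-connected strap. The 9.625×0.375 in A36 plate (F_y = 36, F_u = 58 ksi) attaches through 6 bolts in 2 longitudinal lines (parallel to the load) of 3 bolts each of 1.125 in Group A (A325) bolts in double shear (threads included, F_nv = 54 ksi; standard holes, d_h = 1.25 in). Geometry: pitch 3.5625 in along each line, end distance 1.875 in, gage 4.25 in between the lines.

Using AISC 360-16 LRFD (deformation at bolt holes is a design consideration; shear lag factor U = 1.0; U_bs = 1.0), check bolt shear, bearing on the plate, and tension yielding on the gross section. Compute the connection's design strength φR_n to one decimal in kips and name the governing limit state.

116.9 kips (gross-section yield governs)

Bolt shear: A_b = π(1.125)²/4 = 0.99402 in². φR_n = 0.75 × 54 × 0.99402 × 6 × 2 = 483.1 kips.
Bearing (0.375 in plate, F_u = 58 ksi): end bolts L_c = 1.875 − 1.25/2 = 1.25, R_n = min(1.2×1.25×0.375×58, 2.4×1.125×0.375×58) = 32.625 kips/bolt; interior L_c = 3.5625 − 1.25 = 2.3125, R_n = 58.725 kips/bolt. φR_n = 0.75 × (2×32.625 + 4×58.725) = 225.1 kips.
Tension yield (gross): A_g = 9.625×0.375 = 3.6094 in². φR_n = 0.90 × 36 × 3.6094 = 116.9 kips.
Governing: min(483.1, 225.1, 116.9) = 116.9 kips → gross-section yield.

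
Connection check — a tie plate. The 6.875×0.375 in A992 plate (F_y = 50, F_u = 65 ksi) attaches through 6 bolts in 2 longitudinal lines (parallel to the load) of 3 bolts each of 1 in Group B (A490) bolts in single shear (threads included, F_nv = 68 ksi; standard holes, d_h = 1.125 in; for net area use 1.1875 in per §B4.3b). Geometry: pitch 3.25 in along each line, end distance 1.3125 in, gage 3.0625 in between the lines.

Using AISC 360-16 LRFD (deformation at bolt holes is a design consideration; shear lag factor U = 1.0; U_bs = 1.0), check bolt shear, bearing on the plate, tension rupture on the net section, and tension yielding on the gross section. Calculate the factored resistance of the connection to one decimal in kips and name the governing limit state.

Bolt shear: A_b = π(1)²/4 = 0.7854 in². φR_n = 0.75 × 68 × 0.7854 × 6 × 1 = 240.3 kips.
Bearing (0.375 in plate, F_u = 65 ksi): end bolts L_c = 1.3125 − 1.125/2 = 0.75, R_n = min(1.2×0.75×0.375×65, 2.4×1×0.375×65) = 21.938 kips/bolt; interior L_c = 3.25 − 1.125 = 2.125, R_n = 58.5 kips/bolt. φR_n = 0.75 × (2×21.938 + 4×58.5) = 208.4 kips.
Tension rupture (net): A_n = (6.875 − 2×1.1875)×0.375 = 1.6875 in² (U = 1.0, A_e = A_n). φR_n = 0.75 × 65 × 1.6875 = 82.3 kips.
Tension yield (gross): A_g = 6.875×0.375 = 2.5781 in². φR_n = 0.90 × 50 × 2.5781 = 116.0 kips.
Governing: min(240.3, 208.4, 82.3, 116.0) = 82.3 kips → net-section rupture.

82.3 kips (net-section rupture governs)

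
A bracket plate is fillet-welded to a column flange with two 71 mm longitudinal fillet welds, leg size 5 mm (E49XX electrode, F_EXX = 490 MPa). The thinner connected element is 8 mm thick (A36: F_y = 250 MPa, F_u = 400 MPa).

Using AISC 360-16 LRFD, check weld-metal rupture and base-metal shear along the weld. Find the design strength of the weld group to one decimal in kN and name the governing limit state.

110.7 kN (weld metal governs)

Weld metal: throat = 0.707×5 = 3.535 mm, L = 2×71 = 142 mm. φR_n = 0.75 × 0.6 × 490 × 3.535 × 142 = 110.7 kN.
Base metal shear (8 mm plate): yield φR_n = 1.0×0.6×250×8×142 = 170.4 kN; rupture φR_n = 0.75×0.6×400×8×142 = 204.5 kN; take 170.4 kN (yield).
Governing: min(110.7, 170.4) = 110.7 kN → weld metal.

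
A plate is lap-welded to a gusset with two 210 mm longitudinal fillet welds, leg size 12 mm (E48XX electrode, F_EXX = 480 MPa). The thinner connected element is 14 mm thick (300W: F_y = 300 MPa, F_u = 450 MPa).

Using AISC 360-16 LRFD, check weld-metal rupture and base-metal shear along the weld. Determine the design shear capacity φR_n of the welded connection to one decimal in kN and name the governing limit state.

Weld metal: throat = 0.707×12 = 8.484 mm, L = 2×210 = 420 mm. φR_n = 0.75 × 0.6 × 480 × 8.484 × 420 = 769.7 kN.
Base metal shear (14 mm plate): yield φR_n = 1.0×0.6×300×14×420 = 1058.4 kN; rupture φR_n = 0.75×0.6×450×14×420 = 1190.7 kN; take 1058.4 kN (yield).
Governing: min(769.7, 1058.4) = 769.7 kN → weld metal.

769.7 kN (weld metal governs)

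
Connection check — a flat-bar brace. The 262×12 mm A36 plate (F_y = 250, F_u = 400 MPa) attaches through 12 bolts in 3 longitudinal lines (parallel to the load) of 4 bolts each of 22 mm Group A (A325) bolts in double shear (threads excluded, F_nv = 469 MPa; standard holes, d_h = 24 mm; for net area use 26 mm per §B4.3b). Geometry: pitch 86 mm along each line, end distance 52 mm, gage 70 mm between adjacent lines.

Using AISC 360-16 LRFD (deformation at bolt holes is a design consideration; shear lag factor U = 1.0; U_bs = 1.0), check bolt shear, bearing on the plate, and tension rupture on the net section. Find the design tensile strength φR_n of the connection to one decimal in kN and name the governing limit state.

662.4 kN (net-section rupture governs)

Bolt shear: A_b = π(22)²/4 = 380.13 mm². φR_n = 0.75 × 469 × 380.13 × 12 × 2 = 3209.1 kN.
Bearing (12 mm plate, F_u = 400 MPa): end bolts L_c = 52 − 24/2 = 40, R_n = min(1.2×40×12×400, 2.4×22×12×400) = 230.4 kN/bolt; interior L_c = 86 − 24 = 62, R_n = 253.44 kN/bolt. φR_n = 0.75 × (3×230.4 + 9×253.44) = 2229.1 kN.
Tension rupture (net): A_n = (262 − 3×26)×12 = 2208 mm² (U = 1.0, A_e = A_n). φR_n = 0.75 × 400 × 2208 = 662.4 kN.
Governing: min(3209.1, 2229.1, 662.4) = 662.4 kN → net-section rupture.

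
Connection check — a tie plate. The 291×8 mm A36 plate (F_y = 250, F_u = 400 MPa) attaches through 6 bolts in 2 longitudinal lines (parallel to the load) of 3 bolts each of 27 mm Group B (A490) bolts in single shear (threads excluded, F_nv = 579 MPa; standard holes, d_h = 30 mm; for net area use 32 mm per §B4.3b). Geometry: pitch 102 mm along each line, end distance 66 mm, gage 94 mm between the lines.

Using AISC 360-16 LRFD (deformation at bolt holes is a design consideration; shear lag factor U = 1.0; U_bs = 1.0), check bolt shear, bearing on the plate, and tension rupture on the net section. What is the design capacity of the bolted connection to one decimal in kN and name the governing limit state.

544.8 kN (net-section rupture governs)

Bolt shear: A_b = π(27)²/4 = 572.56 mm². φR_n = 0.75 × 579 × 572.56 × 6 × 1 = 1491.8 kN.
Bearing (8 mm plate, F_u = 400 MPa): end bolts L_c = 66 − 30/2 = 51, R_n = min(1.2×51×8×400, 2.4×27×8×400) = 195.84 kN/bolt; interior L_c = 102 − 30 = 72, R_n = 207.36 kN/bolt. φR_n = 0.75 × (2×195.84 + 4×207.36) = 915.8 kN.
Tension rupture (net): A_n = (291 − 2×32)×8 = 1816 mm² (U = 1.0, A_e = A_n). φR_n = 0.75 × 400 × 1816 = 544.8 kN.
Governing: min(1491.8, 915.8, 544.8) = 544.8 kN → net-section rupture.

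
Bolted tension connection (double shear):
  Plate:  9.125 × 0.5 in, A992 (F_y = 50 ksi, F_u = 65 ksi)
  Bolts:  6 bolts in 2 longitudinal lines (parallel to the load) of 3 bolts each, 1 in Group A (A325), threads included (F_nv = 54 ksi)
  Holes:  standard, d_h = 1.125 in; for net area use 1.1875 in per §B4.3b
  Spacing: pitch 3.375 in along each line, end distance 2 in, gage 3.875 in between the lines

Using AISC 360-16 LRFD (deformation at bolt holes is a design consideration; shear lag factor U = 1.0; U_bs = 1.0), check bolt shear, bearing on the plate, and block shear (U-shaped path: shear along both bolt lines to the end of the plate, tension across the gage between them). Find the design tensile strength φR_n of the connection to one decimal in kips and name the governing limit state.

Bolt shear: A_b = π(1)²/4 = 0.7854 in². φR_n = 0.75 × 54 × 0.7854 × 6 × 2 = 381.7 kips.
Bearing (0.5 in plate, F_u = 65 ksi): end bolts L_c = 2 − 1.125/2 = 1.4375, R_n = min(1.2×1.4375×0.5×65, 2.4×1×0.5×65) = 56.063 kips/bolt; interior L_c = 3.375 − 1.125 = 2.25, R_n = 78 kips/bolt. φR_n = 0.75 × (2×56.063 + 4×78) = 318.1 kips.
Block shear: shear path 2×[2+2×3.375] = 2×8.75 in, A_gv = 8.75, A_nv = 2×(8.75 − 2.5×1.1875)×0.5 = 5.7813 in²; tension across gage: (3.875 − 1×1.1875)×0.5 = 1.3438 in². R_n = min(0.6×65×5.7813, 0.6×50×8.75) + 1.0×65×1.3438 = min(225.47, 262.5) + 87.347 = 312.82 kips. φR_n = 0.75 × 312.82 = 234.6 kips.
Governing: min(381.7, 318.1, 234.6) = 234.6 kips → block shear.

234.6 kips (block shear governs)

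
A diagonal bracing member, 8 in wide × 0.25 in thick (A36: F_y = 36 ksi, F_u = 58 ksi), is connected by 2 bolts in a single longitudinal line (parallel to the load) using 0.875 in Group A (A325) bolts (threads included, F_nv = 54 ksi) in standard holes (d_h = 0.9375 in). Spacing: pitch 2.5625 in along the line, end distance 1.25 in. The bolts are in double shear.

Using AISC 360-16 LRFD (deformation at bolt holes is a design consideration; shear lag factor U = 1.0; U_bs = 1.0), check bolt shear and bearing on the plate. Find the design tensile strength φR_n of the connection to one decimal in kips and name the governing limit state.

31.4 kips (bearing governs)

Bolt shear: A_b = π(0.875)²/4 = 0.60132 in². φR_n = 0.75 × 54 × 0.60132 × 2 × 2 = 97.4 kips.
Bearing (0.25 in plate, F_u = 58 ksi): end bolts L_c = 1.25 − 0.9375/2 = 0.78125, R_n = min(1.2×0.78125×0.25×58, 2.4×0.875×0.25×58) = 13.594 kips/bolt; interior L_c = 2.5625 − 0.9375 = 1.625, R_n = 28.275 kips/bolt. φR_n = 0.75 × (1×13.594 + 1×28.275) = 31.4 kips.
Governing: min(97.4, 31.4) = 31.4 kips → bearing.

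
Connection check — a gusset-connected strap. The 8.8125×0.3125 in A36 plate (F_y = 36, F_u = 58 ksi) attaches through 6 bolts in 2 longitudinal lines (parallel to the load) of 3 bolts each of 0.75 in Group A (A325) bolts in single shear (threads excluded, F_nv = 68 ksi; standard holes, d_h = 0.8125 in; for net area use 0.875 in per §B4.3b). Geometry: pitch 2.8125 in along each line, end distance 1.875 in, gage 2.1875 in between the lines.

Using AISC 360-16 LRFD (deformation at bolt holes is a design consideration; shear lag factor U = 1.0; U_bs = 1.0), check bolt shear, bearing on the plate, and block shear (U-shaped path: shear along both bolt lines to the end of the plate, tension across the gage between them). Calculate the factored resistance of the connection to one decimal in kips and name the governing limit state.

93.8 kips (block shear governs)

Bolt shear: A_b = π(0.75)²/4 = 0.44179 in². φR_n = 0.75 × 68 × 0.44179 × 6 × 1 = 135.2 kips.
Bearing (0.3125 in plate, F_u = 58 ksi): end bolts L_c = 1.875 − 0.8125/2 = 1.46875, R_n = min(1.2×1.46875×0.3125×58, 2.4×0.75×0.3125×58) = 31.945 kips/bolt; interior L_c = 2.8125 − 0.8125 = 2, R_n = 32.625 kips/bolt. φR_n = 0.75 × (2×31.945 + 4×32.625) = 145.8 kips.
Block shear: shear path 2×[1.875+2×2.8125] = 2×7.5 in, A_gv = 4.6875, A_nv = 2×(7.5 − 2.5×0.875)×0.3125 = 3.3203 in²; tension across gage: (2.1875 − 1×0.875)×0.3125 = 0.41016 in². R_n = min(0.6×58×3.3203, 0.6×36×4.6875) + 1.0×58×0.41016 = min(115.55, 101.25) + 23.789 = 125.04 kips. φR_n = 0.75 × 125.04 = 93.8 kips.
Governing: min(135.2, 145.8, 93.8) = 93.8 kips → block shear.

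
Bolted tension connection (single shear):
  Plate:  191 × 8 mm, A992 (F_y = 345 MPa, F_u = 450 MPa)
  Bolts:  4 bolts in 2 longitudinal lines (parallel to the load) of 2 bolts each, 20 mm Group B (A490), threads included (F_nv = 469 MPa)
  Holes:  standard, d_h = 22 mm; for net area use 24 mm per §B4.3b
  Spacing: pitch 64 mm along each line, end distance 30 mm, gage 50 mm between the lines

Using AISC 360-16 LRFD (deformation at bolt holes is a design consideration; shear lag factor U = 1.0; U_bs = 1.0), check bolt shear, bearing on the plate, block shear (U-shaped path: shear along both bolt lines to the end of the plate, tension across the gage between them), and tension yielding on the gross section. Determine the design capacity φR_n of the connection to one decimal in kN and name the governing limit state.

Bolt shear: A_b = π(20)²/4 = 314.16 mm². φR_n = 0.75 × 469 × 314.16 × 4 × 1 = 442.0 kN.
Bearing (8 mm plate, F_u = 450 MPa): end bolts L_c = 30 − 22/2 = 19, R_n = min(1.2×19×8×450, 2.4×20×8×450) = 82.08 kN/bolt; interior L_c = 64 − 22 = 42, R_n = 172.8 kN/bolt. φR_n = 0.75 × (2×82.08 + 2×172.8) = 382.3 kN.
Block shear: shear path 2×[30+1×64] = 2×94 mm, A_gv = 1504, A_nv = 2×(94 − 1.5×24)×8 = 928 mm²; tension across gage: (50 − 1×24)×8 = 208 mm². R_n = min(0.6×450×928, 0.6×345×1504) + 1.0×450×208 = min(250.56, 311.33) + 93.6 = 344.16 kN. φR_n = 0.75 × 344.16 = 258.1 kN.
Tension yield (gross): A_g = 191×8 = 1528 mm². φR_n = 0.90 × 345 × 1528 = 474.4 kN.
Governing: min(442.0, 382.3, 258.1, 474.4) = 258.1 kN → block shear.

258.1 kN (block shear governs)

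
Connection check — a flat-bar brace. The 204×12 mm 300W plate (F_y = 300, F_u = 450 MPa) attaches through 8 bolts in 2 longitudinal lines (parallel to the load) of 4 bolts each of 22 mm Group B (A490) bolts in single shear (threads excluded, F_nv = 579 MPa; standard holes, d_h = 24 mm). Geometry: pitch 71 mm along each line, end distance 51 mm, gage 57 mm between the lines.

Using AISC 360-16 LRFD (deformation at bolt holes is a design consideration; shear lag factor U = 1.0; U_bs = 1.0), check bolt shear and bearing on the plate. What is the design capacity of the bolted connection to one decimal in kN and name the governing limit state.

Bolt shear: A_b = π(22)²/4 = 380.13 mm². φR_n = 0.75 × 579 × 380.13 × 8 × 1 = 1320.6 kN.
Bearing (12 mm plate, F_u = 450 MPa): end bolts L_c = 51 − 24/2 = 39, R_n = min(1.2×39×12×450, 2.4×22×12×450) = 252.72 kN/bolt; interior L_c = 71 − 24 = 47, R_n = 285.12 kN/bolt. φR_n = 0.75 × (2×252.72 + 6×285.12) = 1662.1 kN.
Governing: min(1320.6, 1662.1) = 1320.6 kN → bolt shear.

1320.6 kN (bolt shear governs)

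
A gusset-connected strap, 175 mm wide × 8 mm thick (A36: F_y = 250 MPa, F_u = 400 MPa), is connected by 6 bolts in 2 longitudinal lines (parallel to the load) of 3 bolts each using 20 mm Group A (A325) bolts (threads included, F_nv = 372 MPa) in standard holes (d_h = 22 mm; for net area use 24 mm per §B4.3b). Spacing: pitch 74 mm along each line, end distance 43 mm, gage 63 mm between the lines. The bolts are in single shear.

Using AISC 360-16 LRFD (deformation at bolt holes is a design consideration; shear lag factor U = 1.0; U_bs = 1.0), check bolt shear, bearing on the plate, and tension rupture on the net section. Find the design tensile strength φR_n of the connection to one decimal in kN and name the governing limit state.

304.8 kN (net-section rupture governs)

Bolt shear: A_b = π(20)²/4 = 314.16 mm². φR_n = 0.75 × 372 × 314.16 × 6 × 1 = 525.9 kN.
Bearing (8 mm plate, F_u = 400 MPa): end bolts L_c = 43 − 22/2 = 32, R_n = min(1.2×32×8×400, 2.4×20×8×400) = 122.88 kN/bolt; interior L_c = 74 − 22 = 52, R_n = 153.6 kN/bolt. φR_n = 0.75 × (2×122.88 + 4×153.6) = 645.1 kN.
Tension rupture (net): A_n = (175 − 2×24)×8 = 1016 mm² (U = 1.0, A_e = A_n). φR_n = 0.75 × 400 × 1016 = 304.8 kN.
Governing: min(525.9, 645.1, 304.8) = 304.8 kN → net-section rupture.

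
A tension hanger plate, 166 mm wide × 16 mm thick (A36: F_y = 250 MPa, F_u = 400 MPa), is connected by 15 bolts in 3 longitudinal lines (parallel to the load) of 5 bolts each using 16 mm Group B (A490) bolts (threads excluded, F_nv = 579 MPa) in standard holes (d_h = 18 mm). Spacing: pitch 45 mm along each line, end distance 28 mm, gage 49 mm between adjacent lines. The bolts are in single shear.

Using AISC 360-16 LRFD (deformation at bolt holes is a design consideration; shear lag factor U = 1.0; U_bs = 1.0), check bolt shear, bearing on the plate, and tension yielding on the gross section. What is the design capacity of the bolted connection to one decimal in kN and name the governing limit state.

Bolt shear: A_b = π(16)²/4 = 201.06 mm². φR_n = 0.75 × 579 × 201.06 × 15 × 1 = 1309.7 kN.
Bearing (16 mm plate, F_u = 400 MPa): end bolts L_c = 28 − 18/2 = 19, R_n = min(1.2×19×16×400, 2.4×16×16×400) = 145.92 kN/bolt; interior L_c = 45 − 18 = 27, R_n = 207.36 kN/bolt. φR_n = 0.75 × (3×145.92 + 12×207.36) = 2194.6 kN.
Tension yield (gross): A_g = 166×16 = 2656 mm². φR_n = 0.90 × 250 × 2656 = 597.6 kN.
Governing: min(1309.7, 2194.6, 597.6) = 597.6 kN → gross-section yield.

597.6 kN (gross-section yield governs)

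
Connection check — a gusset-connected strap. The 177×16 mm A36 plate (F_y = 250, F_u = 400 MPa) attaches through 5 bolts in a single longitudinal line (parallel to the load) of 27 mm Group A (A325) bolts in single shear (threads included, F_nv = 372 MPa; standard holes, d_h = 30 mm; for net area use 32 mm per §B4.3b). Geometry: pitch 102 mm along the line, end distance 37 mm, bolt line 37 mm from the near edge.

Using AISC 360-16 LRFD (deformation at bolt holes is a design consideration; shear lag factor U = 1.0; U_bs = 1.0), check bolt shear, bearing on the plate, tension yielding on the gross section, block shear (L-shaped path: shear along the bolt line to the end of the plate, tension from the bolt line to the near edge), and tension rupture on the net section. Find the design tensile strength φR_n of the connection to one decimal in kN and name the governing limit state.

Bolt shear: A_b = π(27)²/4 = 572.56 mm². φR_n = 0.75 × 372 × 572.56 × 5 × 1 = 798.7 kN.
Bearing (16 mm plate, F_u = 400 MPa): end bolts L_c = 37 − 30/2 = 22, R_n = min(1.2×22×16×400, 2.4×27×16×400) = 168.96 kN/bolt; interior L_c = 102 − 30 = 72, R_n = 414.72 kN/bolt. φR_n = 0.75 × (1×168.96 + 4×414.72) = 1370.9 kN.
Tension yield (gross): A_g = 177×16 = 2832 mm². φR_n = 0.90 × 250 × 2832 = 637.2 kN.
Block shear: shear path 1×[37+4×102] = 1×445 mm, A_gv = 7120, A_nv = 1×(445 − 4.5×32)×16 = 4816 mm²; tension to near edge: (37 − 0.5×32)×16 = 336 mm². R_n = min(0.6×400×4816, 0.6×250×7120) + 1.0×400×336 = min(1155.8, 1068) + 134.4 = 1202.4 kN. φR_n = 0.75 × 1202.4 = 901.8 kN.
Tension rupture (net): A_n = (177 − 1×32)×16 = 2320 mm² (U = 1.0, A_e = A_n). φR_n = 0.75 × 400 × 2320 = 696.0 kN.
Governing: min(798.7, 1370.9, 637.2, 901.8, 696.0) = 637.2 kN → gross-section yield.

637.2 kN (gross-section yield governs)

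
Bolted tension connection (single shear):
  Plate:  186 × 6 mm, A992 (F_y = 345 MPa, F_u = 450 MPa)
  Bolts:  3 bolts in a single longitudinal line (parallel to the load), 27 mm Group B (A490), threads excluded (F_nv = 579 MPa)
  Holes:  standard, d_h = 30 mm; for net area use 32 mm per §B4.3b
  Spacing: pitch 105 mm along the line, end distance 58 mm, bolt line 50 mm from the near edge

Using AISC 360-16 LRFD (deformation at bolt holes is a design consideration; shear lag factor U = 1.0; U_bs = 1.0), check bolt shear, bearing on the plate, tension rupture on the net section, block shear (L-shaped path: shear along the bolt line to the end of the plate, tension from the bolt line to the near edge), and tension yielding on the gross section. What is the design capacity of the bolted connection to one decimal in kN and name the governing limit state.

Bolt shear: A_b = π(27)²/4 = 572.56 mm². φR_n = 0.75 × 579 × 572.56 × 3 × 1 = 745.9 kN.
Bearing (6 mm plate, F_u = 450 MPa): end bolts L_c = 58 − 30/2 = 43, R_n = min(1.2×43×6×450, 2.4×27×6×450) = 139.32 kN/bolt; interior L_c = 105 − 30 = 75, R_n = 174.96 kN/bolt. φR_n = 0.75 × (1×139.32 + 2×174.96) = 366.9 kN.
Tension rupture (net): A_n = (186 − 1×32)×6 = 924 mm² (U = 1.0, A_e = A_n). φR_n = 0.75 × 450 × 924 = 311.9 kN.
Block shear: shear path 1×[58+2×105] = 1×268 mm, A_gv = 1608, A_nv = 1×(268 − 2.5×32)×6 = 1128 mm²; tension to near edge: (50 − 0.5×32)×6 = 204 mm². R_n = min(0.6×450×1128, 0.6×345×1608) + 1.0×450×204 = min(304.56, 332.86) + 91.8 = 396.36 kN. φR_n = 0.75 × 396.36 = 297.3 kN.
Tension yield (gross): A_g = 186×6 = 1116 mm². φR_n = 0.90 × 345 × 1116 = 346.5 kN.
Governing: min(745.9, 366.9, 311.9, 297.3, 346.5) = 297.3 kN → block shear.

297.3 kN (block shear governs)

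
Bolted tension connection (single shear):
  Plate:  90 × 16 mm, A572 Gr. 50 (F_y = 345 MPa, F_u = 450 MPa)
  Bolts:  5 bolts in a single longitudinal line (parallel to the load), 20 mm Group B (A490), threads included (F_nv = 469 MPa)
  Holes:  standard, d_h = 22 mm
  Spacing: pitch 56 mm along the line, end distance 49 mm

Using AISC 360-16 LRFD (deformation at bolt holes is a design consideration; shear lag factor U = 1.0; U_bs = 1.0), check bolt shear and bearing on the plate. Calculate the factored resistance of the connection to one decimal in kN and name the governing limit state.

Bolt shear: A_b = π(20)²/4 = 314.16 mm². φR_n = 0.75 × 469 × 314.16 × 5 × 1 = 552.5 kN.
Bearing (16 mm plate, F_u = 450 MPa): end bolts L_c = 49 − 22/2 = 38, R_n = min(1.2×38×16×450, 2.4×20×16×450) = 328.32 kN/bolt; interior L_c = 56 − 22 = 34, R_n = 293.76 kN/bolt. φR_n = 0.75 × (1×328.32 + 4×293.76) = 1127.5 kN.
Governing: min(552.5, 1127.5) = 552.5 kN → bolt shear.

552.5 kN (bolt shear governs)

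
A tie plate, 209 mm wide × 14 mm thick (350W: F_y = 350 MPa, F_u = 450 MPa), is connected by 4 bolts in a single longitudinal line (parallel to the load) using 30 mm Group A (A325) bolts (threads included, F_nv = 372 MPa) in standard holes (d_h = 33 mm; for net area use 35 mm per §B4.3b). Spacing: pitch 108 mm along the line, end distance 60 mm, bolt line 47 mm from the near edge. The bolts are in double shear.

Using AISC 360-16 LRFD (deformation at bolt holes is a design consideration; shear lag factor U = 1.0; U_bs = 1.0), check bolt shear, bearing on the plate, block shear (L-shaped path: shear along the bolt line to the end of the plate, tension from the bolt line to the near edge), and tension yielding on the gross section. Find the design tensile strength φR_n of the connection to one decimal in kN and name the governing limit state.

Bolt shear: A_b = π(30)²/4 = 706.86 mm². φR_n = 0.75 × 372 × 706.86 × 4 × 2 = 1577.7 kN.
Bearing (14 mm plate, F_u = 450 MPa): end bolts L_c = 60 − 33/2 = 43.5, R_n = min(1.2×43.5×14×450, 2.4×30×14×450) = 328.86 kN/bolt; interior L_c = 108 − 33 = 75, R_n = 453.6 kN/bolt. φR_n = 0.75 × (1×328.86 + 3×453.6) = 1267.2 kN.
Block shear: shear path 1×[60+3×108] = 1×384 mm, A_gv = 5376, A_nv = 1×(384 − 3.5×35)×14 = 3661 mm²; tension to near edge: (47 − 0.5×35)×14 = 413 mm². R_n = min(0.6×450×3661, 0.6×350×5376) + 1.0×450×413 = min(988.47, 1129) + 185.85 = 1174.3 kN. φR_n = 0.75 × 1174.3 = 880.7 kN.
Tension yield (gross): A_g = 209×14 = 2926 mm². φR_n = 0.90 × 350 × 2926 = 921.7 kN.
Governing: min(1577.7, 1267.2, 880.7, 921.7) = 880.7 kN → block shear.

880.7 kN (block shear governs)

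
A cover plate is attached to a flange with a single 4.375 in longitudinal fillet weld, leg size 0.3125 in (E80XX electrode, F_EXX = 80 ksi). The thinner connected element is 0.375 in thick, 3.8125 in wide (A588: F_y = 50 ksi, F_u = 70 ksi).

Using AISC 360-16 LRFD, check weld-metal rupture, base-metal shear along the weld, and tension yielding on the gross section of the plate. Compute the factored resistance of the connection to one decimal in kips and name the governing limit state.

Weld metal: throat = 0.707×0.3125 = 0.22094 in, L = 4.375 in. φR_n = 0.75 × 0.6 × 80 × 0.22094 × 4.375 = 34.8 kips.
Base metal shear (0.375 in plate): yield φR_n = 1.0×0.6×50×0.375×4.375 = 49.2 kips; rupture φR_n = 0.75×0.6×70×0.375×4.375 = 51.7 kips; take 49.2 kips (yield).
Tension yield (gross): A_g = 3.8125×0.375 = 1.4297 in². φR_n = 0.90 × 50 × 1.4297 = 64.3 kips.
Governing: min(34.8, 49.2, 64.3) = 34.8 kips → weld metal.

34.8 kips (weld metal governs)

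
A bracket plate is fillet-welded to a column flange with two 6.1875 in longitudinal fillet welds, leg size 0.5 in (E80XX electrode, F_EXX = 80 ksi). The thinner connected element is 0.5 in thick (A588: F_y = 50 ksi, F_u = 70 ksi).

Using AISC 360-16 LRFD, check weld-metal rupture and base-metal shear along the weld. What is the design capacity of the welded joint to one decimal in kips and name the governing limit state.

157.5 kips (weld metal governs)

Weld metal: throat = 0.707×0.5 = 0.3535 in, L = 2×6.1875 = 12.375 in. φR_n = 0.75 × 0.6 × 80 × 0.3535 × 12.375 = 157.5 kips.
Base metal shear (0.5 in plate): yield φR_n = 1.0×0.6×50×0.5×12.375 = 185.6 kips; rupture φR_n = 0.75×0.6×70×0.5×12.375 = 194.9 kips; take 185.6 kips (yield).
Governing: min(157.5, 185.6) = 157.5 kips → weld metal.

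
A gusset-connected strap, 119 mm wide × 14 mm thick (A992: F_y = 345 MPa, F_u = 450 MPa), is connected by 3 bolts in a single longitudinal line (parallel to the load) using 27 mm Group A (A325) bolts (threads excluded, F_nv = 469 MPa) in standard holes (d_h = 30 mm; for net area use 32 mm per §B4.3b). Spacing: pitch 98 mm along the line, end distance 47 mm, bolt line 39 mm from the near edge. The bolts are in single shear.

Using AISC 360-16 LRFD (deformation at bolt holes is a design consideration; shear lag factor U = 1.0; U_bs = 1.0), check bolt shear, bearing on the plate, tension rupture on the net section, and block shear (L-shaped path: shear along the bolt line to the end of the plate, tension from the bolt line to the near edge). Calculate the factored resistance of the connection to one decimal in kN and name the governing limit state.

Bolt shear: A_b = π(27)²/4 = 572.56 mm². φR_n = 0.75 × 469 × 572.56 × 3 × 1 = 604.2 kN.
Bearing (14 mm plate, F_u = 450 MPa): end bolts L_c = 47 − 30/2 = 32, R_n = min(1.2×32×14×450, 2.4×27×14×450) = 241.92 kN/bolt; interior L_c = 98 − 30 = 68, R_n = 408.24 kN/bolt. φR_n = 0.75 × (1×241.92 + 2×408.24) = 793.8 kN.
Tension rupture (net): A_n = (119 − 1×32)×14 = 1218 mm² (U = 1.0, A_e = A_n). φR_n = 0.75 × 450 × 1218 = 411.1 kN.
Block shear: shear path 1×[47+2×98] = 1×243 mm, A_gv = 3402, A_nv = 1×(243 − 2.5×32)×14 = 2282 mm²; tension to near edge: (39 − 0.5×32)×14 = 322 mm². R_n = min(0.6×450×2282, 0.6×345×3402) + 1.0×450×322 = min(616.14, 704.21) + 144.9 = 761.04 kN. φR_n = 0.75 × 761.04 = 570.8 kN.
Governing: min(604.2, 793.8, 411.1, 570.8) = 411.1 kN → net-section rupture.

411.1 kN (net-section rupture governs)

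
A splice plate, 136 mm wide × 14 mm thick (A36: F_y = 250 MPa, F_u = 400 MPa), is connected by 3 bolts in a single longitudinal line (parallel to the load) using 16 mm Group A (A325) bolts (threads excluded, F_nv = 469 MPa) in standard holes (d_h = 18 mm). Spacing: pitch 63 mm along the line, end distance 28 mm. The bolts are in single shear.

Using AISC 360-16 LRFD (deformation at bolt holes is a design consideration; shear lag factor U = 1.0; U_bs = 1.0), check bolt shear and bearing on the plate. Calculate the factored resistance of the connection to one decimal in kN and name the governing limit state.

212.2 kN (bolt shear governs)

Bolt shear: A_b = π(16)²/4 = 201.06 mm². φR_n = 0.75 × 469 × 201.06 × 3 × 1 = 212.2 kN.
Bearing (14 mm plate, F_u = 400 MPa): end bolts L_c = 28 − 18/2 = 19, R_n = min(1.2×19×14×400, 2.4×16×14×400) = 127.68 kN/bolt; interior L_c = 63 − 18 = 45, R_n = 215.04 kN/bolt. φR_n = 0.75 × (1×127.68 + 2×215.04) = 418.3 kN.
Governing: min(212.2, 418.3) = 212.2 kN → bolt shear.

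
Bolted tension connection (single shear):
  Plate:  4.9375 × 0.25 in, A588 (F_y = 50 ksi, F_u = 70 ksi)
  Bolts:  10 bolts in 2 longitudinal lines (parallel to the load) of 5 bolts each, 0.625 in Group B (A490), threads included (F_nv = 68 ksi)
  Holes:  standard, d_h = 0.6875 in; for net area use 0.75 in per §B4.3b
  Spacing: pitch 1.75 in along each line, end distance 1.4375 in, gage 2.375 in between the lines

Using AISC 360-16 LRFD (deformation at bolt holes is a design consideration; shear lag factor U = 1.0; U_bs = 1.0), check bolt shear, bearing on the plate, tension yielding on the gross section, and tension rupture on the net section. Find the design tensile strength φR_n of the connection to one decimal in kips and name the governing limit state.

Bolt shear: A_b = π(0.625)²/4 = 0.3068 in². φR_n = 0.75 × 68 × 0.3068 × 10 × 1 = 156.5 kips.
Bearing (0.25 in plate, F_u = 70 ksi): end bolts L_c = 1.4375 − 0.6875/2 = 1.09375, R_n = min(1.2×1.09375×0.25×70, 2.4×0.625×0.25×70) = 22.969 kips/bolt; interior L_c = 1.75 − 0.6875 = 1.0625, R_n = 22.313 kips/bolt. φR_n = 0.75 × (2×22.969 + 8×22.313) = 168.3 kips.
Tension yield (gross): A_g = 4.9375×0.25 = 1.2344 in². φR_n = 0.90 × 50 × 1.2344 = 55.5 kips.
Tension rupture (net): A_n = (4.9375 − 2×0.75)×0.25 = 0.85938 in² (U = 1.0, A_e = A_n). φR_n = 0.75 × 70 × 0.85938 = 45.1 kips.
Governing: min(156.5, 168.3, 55.5, 45.1) = 45.1 kips → net-section rupture.

45.1 kips (net-section rupture governs)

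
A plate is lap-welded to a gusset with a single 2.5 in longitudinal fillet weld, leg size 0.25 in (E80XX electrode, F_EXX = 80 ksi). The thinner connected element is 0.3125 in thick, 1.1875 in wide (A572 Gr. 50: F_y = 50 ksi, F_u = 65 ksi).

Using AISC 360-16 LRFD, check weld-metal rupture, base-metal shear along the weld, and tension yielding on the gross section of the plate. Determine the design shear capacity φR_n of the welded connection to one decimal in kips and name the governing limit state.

15.9 kips (weld metal governs)

Weld metal: throat = 0.707×0.25 = 0.17675 in, L = 2.5 in. φR_n = 0.75 × 0.6 × 80 × 0.17675 × 2.5 = 15.9 kips.
Base metal shear (0.3125 in plate): yield φR_n = 1.0×0.6×50×0.3125×2.5 = 23.4 kips; rupture φR_n = 0.75×0.6×65×0.3125×2.5 = 22.9 kips; take 22.9 kips (rupture).
Tension yield (gross): A_g = 1.1875×0.3125 = 0.37109 in². φR_n = 0.90 × 50 × 0.37109 = 16.7 kips.
Governing: min(15.9, 22.9, 16.7) = 15.9 kips → weld metal.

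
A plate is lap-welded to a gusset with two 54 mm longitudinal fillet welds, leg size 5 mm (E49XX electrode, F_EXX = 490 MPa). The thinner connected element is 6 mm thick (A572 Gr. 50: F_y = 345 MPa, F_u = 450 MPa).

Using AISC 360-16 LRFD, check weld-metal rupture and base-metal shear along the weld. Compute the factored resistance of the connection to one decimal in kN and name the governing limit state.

Weld metal: throat = 0.707×5 = 3.535 mm, L = 2×54 = 108 mm. φR_n = 0.75 × 0.6 × 490 × 3.535 × 108 = 84.2 kN.
Base metal shear (6 mm plate): yield φR_n = 1.0×0.6×345×6×108 = 134.1 kN; rupture φR_n = 0.75×0.6×450×6×108 = 131.2 kN; take 131.2 kN (rupture).
Governing: min(84.2, 131.2) = 84.2 kN → weld metal.

84.2 kN (weld metal governs)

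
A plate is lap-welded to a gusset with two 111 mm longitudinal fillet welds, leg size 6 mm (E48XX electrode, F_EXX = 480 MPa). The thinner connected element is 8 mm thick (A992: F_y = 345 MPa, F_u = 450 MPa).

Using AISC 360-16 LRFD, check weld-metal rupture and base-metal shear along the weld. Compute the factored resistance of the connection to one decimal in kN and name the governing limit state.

203.4 kN (weld metal governs)

Weld metal: throat = 0.707×6 = 4.242 mm, L = 2×111 = 222 mm. φR_n = 0.75 × 0.6 × 480 × 4.242 × 222 = 203.4 kN.
Base metal shear (8 mm plate): yield φR_n = 1.0×0.6×345×8×222 = 367.6 kN; rupture φR_n = 0.75×0.6×450×8×222 = 359.6 kN; take 359.6 kN (rupture).
Governing: min(203.4, 359.6) = 203.4 kN → weld metal.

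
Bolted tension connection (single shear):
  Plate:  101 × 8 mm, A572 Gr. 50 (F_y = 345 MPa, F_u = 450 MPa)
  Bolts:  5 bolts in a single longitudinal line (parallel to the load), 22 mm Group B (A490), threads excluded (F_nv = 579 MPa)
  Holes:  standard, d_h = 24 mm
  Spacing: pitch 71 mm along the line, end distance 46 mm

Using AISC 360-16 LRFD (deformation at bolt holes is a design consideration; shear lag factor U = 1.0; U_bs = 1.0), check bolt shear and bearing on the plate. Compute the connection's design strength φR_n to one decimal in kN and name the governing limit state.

680.4 kN (bearing governs)

Bolt shear: A_b = π(22)²/4 = 380.13 mm². φR_n = 0.75 × 579 × 380.13 × 5 × 1 = 825.4 kN.
Bearing (8 mm plate, F_u = 450 MPa): end bolts L_c = 46 − 24/2 = 34, R_n = min(1.2×34×8×450, 2.4×22×8×450) = 146.88 kN/bolt; interior L_c = 71 − 24 = 47, R_n = 190.08 kN/bolt. φR_n = 0.75 × (1×146.88 + 4×190.08) = 680.4 kN.
Governing: min(825.4, 680.4) = 680.4 kN → bearing.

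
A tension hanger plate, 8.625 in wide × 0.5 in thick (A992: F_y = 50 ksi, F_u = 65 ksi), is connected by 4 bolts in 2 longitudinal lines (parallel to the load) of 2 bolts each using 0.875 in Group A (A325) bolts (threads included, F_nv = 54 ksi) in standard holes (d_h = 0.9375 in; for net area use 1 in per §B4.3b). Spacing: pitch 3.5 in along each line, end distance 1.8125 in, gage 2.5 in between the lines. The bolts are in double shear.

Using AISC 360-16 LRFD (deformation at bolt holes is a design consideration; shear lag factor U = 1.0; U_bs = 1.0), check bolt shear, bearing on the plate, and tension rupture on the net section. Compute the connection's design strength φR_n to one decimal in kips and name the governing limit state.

161.5 kips (net-section rupture governs)

Bolt shear: A_b = π(0.875)²/4 = 0.60132 in². φR_n = 0.75 × 54 × 0.60132 × 4 × 2 = 194.8 kips.
Bearing (0.5 in plate, F_u = 65 ksi): end bolts L_c = 1.8125 − 0.9375/2 = 1.34375, R_n = min(1.2×1.34375×0.5×65, 2.4×0.875×0.5×65) = 52.406 kips/bolt; interior L_c = 3.5 − 0.9375 = 2.5625, R_n = 68.25 kips/bolt. φR_n = 0.75 × (2×52.406 + 2×68.25) = 181.0 kips.
Tension rupture (net): A_n = (8.625 − 2×1)×0.5 = 3.3125 in² (U = 1.0, A_e = A_n). φR_n = 0.75 × 65 × 3.3125 = 161.5 kips.
Governing: min(194.8, 181.0, 161.5) = 161.5 kips → net-section rupture.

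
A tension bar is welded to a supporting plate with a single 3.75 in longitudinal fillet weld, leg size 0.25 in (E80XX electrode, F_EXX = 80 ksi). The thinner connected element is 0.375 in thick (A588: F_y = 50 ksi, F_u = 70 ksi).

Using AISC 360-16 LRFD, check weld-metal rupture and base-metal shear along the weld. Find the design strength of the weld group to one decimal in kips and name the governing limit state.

23.9 kips (weld metal governs)

Weld metal: throat = 0.707×0.25 = 0.17675 in, L = 3.75 in. φR_n = 0.75 × 0.6 × 80 × 0.17675 × 3.75 = 23.9 kips.
Base metal shear (0.375 in plate): yield φR_n = 1.0×0.6×50×0.375×3.75 = 42.2 kips; rupture φR_n = 0.75×0.6×70×0.375×3.75 = 44.3 kips; take 42.2 kips (yield).
Governing: min(23.9, 42.2) = 23.9 kips → weld metal.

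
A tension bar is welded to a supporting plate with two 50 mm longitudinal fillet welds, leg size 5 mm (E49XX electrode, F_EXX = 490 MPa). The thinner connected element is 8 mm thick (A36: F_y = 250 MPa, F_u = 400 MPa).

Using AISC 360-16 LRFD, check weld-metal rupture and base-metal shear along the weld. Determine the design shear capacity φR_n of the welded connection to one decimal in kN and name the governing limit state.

Weld metal: throat = 0.707×5 = 3.535 mm, L = 2×50 = 100 mm. φR_n = 0.75 × 0.6 × 490 × 3.535 × 100 = 77.9 kN.
Base metal shear (8 mm plate): yield φR_n = 1.0×0.6×250×8×100 = 120.0 kN; rupture φR_n = 0.75×0.6×400×8×100 = 144.0 kN; take 120.0 kN (yield).
Governing: min(77.9, 120.0) = 77.9 kN → weld metal.

77.9 kN (weld metal governs)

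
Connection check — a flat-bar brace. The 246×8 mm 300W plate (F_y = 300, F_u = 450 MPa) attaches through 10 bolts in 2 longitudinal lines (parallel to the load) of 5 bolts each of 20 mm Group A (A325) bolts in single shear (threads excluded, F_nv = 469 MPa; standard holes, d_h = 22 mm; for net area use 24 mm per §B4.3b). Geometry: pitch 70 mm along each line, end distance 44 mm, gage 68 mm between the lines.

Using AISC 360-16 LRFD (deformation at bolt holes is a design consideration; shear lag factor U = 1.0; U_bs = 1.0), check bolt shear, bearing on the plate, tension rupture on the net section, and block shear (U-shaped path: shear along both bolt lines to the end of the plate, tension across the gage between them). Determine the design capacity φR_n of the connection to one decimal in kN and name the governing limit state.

534.6 kN (net-section rupture governs)

Bolt shear: A_b = π(20)²/4 = 314.16 mm². φR_n = 0.75 × 469 × 314.16 × 10 × 1 = 1105.1 kN.
Bearing (8 mm plate, F_u = 450 MPa): end bolts L_c = 44 − 22/2 = 33, R_n = min(1.2×33×8×450, 2.4×20×8×450) = 142.56 kN/bolt; interior L_c = 70 − 22 = 48, R_n = 172.8 kN/bolt. φR_n = 0.75 × (2×142.56 + 8×172.8) = 1250.6 kN.
Tension rupture (net): A_n = (246 − 2×24)×8 = 1584 mm² (U = 1.0, A_e = A_n). φR_n = 0.75 × 450 × 1584 = 534.6 kN.
Block shear: shear path 2×[44+4×70] = 2×324 mm, A_gv = 5184, A_nv = 2×(324 − 4.5×24)×8 = 3456 mm²; tension across gage: (68 − 1×24)×8 = 352 mm². R_n = min(0.6×450×3456, 0.6×300×5184) + 1.0×450×352 = min(933.12, 933.12) + 158.4 = 1091.5 kN. φR_n = 0.75 × 1091.5 = 818.6 kN.
Governing: min(1105.1, 1250.6, 534.6, 818.6) = 534.6 kN → net-section rupture.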